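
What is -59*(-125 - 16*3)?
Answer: 10207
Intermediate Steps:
-59*(-125 - 16*3) = -59*(-125 - 48) = -59*(-173) = 10207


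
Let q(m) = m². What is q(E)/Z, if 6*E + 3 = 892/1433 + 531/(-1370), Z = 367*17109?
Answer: 29468753391169/871217732693678842800 ≈ 3.3825e-8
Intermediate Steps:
Z = 6279003
E = -5428513/11779260 (E = -½ + (892/1433 + 531/(-1370))/6 = -½ + (892*(1/1433) + 531*(-1/1370))/6 = -½ + (892/1433 - 531/1370)/6 = -½ + (⅙)*(461117/1963210) = -½ + 461117/11779260 = -5428513/11779260 ≈ -0.46085)
q(E)/Z = (-5428513/11779260)²/6279003 = (29468753391169/138750966147600)*(1/6279003) = 29468753391169/871217732693678842800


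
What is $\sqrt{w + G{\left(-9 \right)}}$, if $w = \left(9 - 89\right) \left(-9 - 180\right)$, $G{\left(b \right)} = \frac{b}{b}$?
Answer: $\sqrt{15121} \approx 122.97$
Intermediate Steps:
$G{\left(b \right)} = 1$
$w = 15120$ ($w = \left(-80\right) \left(-189\right) = 15120$)
$\sqrt{w + G{\left(-9 \right)}} = \sqrt{15120 + 1} = \sqrt{15121}$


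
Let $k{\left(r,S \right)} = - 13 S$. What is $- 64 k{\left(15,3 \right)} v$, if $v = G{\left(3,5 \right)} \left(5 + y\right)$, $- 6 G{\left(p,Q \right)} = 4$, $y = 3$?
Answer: $-13312$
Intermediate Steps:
$G{\left(p,Q \right)} = - \frac{2}{3}$ ($G{\left(p,Q \right)} = \left(- \frac{1}{6}\right) 4 = - \frac{2}{3}$)
$v = - \frac{16}{3}$ ($v = - \frac{2 \left(5 + 3\right)}{3} = \left(- \frac{2}{3}\right) 8 = - \frac{16}{3} \approx -5.3333$)
$- 64 k{\left(15,3 \right)} v = - 64 \left(\left(-13\right) 3\right) \left(- \frac{16}{3}\right) = \left(-64\right) \left(-39\right) \left(- \frac{16}{3}\right) = 2496 \left(- \frac{16}{3}\right) = -13312$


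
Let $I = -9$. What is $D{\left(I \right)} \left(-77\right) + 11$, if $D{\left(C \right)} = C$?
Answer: $704$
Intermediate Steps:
$D{\left(I \right)} \left(-77\right) + 11 = \left(-9\right) \left(-77\right) + 11 = 693 + 11 = 704$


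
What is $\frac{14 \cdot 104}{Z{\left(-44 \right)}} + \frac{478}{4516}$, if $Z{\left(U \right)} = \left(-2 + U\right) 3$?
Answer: $- \frac{1627333}{155802} \approx -10.445$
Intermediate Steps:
$Z{\left(U \right)} = -6 + 3 U$
$\frac{14 \cdot 104}{Z{\left(-44 \right)}} + \frac{478}{4516} = \frac{14 \cdot 104}{-6 + 3 \left(-44\right)} + \frac{478}{4516} = \frac{1456}{-6 - 132} + 478 \cdot \frac{1}{4516} = \frac{1456}{-138} + \frac{239}{2258} = 1456 \left(- \frac{1}{138}\right) + \frac{239}{2258} = - \frac{728}{69} + \frac{239}{2258} = - \frac{1627333}{155802}$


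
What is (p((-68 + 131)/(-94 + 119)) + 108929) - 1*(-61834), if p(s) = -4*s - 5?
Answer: 4268698/25 ≈ 1.7075e+5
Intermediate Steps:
p(s) = -5 - 4*s
(p((-68 + 131)/(-94 + 119)) + 108929) - 1*(-61834) = ((-5 - 4*(-68 + 131)/(-94 + 119)) + 108929) - 1*(-61834) = ((-5 - 252/25) + 108929) + 61834 = (-377/25 + 108929) + 61834 = 2722848/25 + 61834 = 4268698/25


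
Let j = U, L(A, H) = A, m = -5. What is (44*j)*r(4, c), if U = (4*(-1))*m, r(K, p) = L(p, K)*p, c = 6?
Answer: 31680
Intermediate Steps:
r(K, p) = p² (r(K, p) = p*p = p²)
U = 20 (U = (4*(-1))*(-5) = -4*(-5) = 20)
j = 20
(44*j)*r(4, c) = (44*20)*6² = 880*36 = 31680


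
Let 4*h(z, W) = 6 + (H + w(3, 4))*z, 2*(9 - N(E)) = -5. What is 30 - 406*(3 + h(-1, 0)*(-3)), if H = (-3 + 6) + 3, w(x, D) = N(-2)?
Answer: -18759/4 ≈ -4689.8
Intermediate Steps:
N(E) = 23/2 (N(E) = 9 - 1/2*(-5) = 9 + 5/2 = 23/2)
w(x, D) = 23/2
H = 6 (H = 3 + 3 = 6)
h(z, W) = 3/2 + 35*z/8 (h(z, W) = (6 + (6 + 23/2)*z)/4 = (6 + 35*z/2)/4 = 3/2 + 35*z/8)
30 - 406*(3 + h(-1, 0)*(-3)) = 30 - 406*(3 + (3/2 + (35/8)*(-1))*(-3)) = 30 - 406*(3 + (3/2 - 35/8)*(-3)) = 30 - 406*(3 - 23/8*(-3)) = 30 - 406*(3 + 69/8) = 30 - 406*93/8 = 30 - 18879/4 = -18759/4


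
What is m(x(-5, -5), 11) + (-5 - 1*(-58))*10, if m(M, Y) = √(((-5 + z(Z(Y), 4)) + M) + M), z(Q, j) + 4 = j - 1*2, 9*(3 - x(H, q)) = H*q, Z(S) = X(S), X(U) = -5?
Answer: 530 + I*√59/3 ≈ 530.0 + 2.5604*I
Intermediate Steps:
Z(S) = -5
x(H, q) = 3 - H*q/9
z(Q, j) = -6 + j (z(Q, j) = -4 + (j - 1*2) = -4 + (j - 2) = -4 + (-2 + j) = -6 + j)
m(M, Y) = √(-7 + 2*M) (m(M, Y) = √(((-5 + (-6 + 4)) + M) + M) = √(((-5 - 2) + M) + M) = √((-7 + M) + M) = √(-7 + 2*M))
m(x(-5, -5), 11) + (-5 - 1*(-58))*10 = √(-7 + 2*(3 - ⅑*(-5)*(-5))) + (-5 - 1*(-58))*10 = √(-7 + 2*(3 - 25/9)) + (-5 + 58)*10 = √(-7 + 2*(2/9)) + 53*10 = √(-7 + 4/9) + 530 = √(-59/9) + 530 = I*√59/3 + 530 = 530 + I*√59/3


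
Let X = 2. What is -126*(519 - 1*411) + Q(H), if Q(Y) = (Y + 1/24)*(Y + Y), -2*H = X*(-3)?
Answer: -54359/4 ≈ -13590.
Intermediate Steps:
H = 3 (H = -(-3) = -1/2*(-6) = 3)
Q(Y) = 2*Y*(1/24 + Y) (Q(Y) = (Y + 1/24)*(2*Y) = (1/24 + Y)*(2*Y) = 2*Y*(1/24 + Y))
-126*(519 - 1*411) + Q(H) = -126*(519 - 1*411) + (1/12)*3*(1 + 24*3) = -126*(519 - 411) + (1/12)*3*(1 + 72) = -126*108 + (1/12)*3*73 = -13608 + 73/4 = -54359/4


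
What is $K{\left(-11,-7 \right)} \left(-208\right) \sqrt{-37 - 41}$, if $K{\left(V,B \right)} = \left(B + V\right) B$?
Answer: $- 26208 i \sqrt{78} \approx - 2.3146 \cdot 10^{5} i$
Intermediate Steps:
$K{\left(V,B \right)} = B \left(B + V\right)$
$K{\left(-11,-7 \right)} \left(-208\right) \sqrt{-37 - 41} = - 7 \left(-7 - 11\right) \left(-208\right) \sqrt{-37 - 41} = \left(-7\right) \left(-18\right) \left(-208\right) \sqrt{-78} = 126 \left(-208\right) i \sqrt{78} = - 26208 i \sqrt{78}$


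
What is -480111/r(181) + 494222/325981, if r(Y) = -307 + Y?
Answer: 52189778621/13691202 ≈ 3811.9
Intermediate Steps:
-480111/r(181) + 494222/325981 = -480111/(-307 + 181) + 494222/325981 = -480111/(-126) + 494222*(1/325981) = -480111*(-1/126) + 494222/325981 = 160037/42 + 494222/325981 = 52189778621/13691202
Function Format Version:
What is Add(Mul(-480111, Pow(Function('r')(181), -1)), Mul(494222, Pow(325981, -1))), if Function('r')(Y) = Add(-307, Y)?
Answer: Rational(52189778621, 13691202) ≈ 3811.9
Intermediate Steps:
Add(Mul(-480111, Pow(Function('r')(181), -1)), Mul(494222, Pow(325981, -1))) = Add(Mul(-480111, Pow(Add(-307, 181), -1)), Mul(494222, Pow(325981, -1))) = Add(Mul(-480111, Pow(-126, -1)), Mul(494222, Rational(1, 325981))) = Add(Mul(-480111, Rational(-1, 126)), Rational(494222, 325981)) = Add(Rational(160037, 42), Rational(494222, 325981)) = Rational(52189778621, 13691202)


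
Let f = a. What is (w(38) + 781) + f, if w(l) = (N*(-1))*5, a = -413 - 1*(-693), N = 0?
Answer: 1061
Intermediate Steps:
a = 280 (a = -413 + 693 = 280)
f = 280
w(l) = 0 (w(l) = (0*(-1))*5 = 0*5 = 0)
(w(38) + 781) + f = (0 + 781) + 280 = 781 + 280 = 1061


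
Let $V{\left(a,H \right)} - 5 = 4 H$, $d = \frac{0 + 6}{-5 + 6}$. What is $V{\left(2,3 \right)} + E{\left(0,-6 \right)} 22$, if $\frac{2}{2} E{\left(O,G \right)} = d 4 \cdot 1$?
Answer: $545$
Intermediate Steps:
$d = 6$ ($d = \frac{6}{1} = 6 \cdot 1 = 6$)
$V{\left(a,H \right)} = 5 + 4 H$
$E{\left(O,G \right)} = 24$ ($E{\left(O,G \right)} = 6 \cdot 4 \cdot 1 = 24 \cdot 1 = 24$)
$V{\left(2,3 \right)} + E{\left(0,-6 \right)} 22 = \left(5 + 4 \cdot 3\right) + 24 \cdot 22 = \left(5 + 12\right) + 528 = 17 + 528 = 545$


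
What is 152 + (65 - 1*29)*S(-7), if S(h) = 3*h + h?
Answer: -856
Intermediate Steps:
S(h) = 4*h
152 + (65 - 1*29)*S(-7) = 152 + (65 - 1*29)*(4*(-7)) = 152 + (65 - 29)*(-28) = 152 + 36*(-28) = 152 - 1008 = -856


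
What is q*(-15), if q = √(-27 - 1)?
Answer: -30*I*√7 ≈ -79.373*I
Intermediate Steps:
q = 2*I*√7 (q = √(-28) = 2*I*√7 ≈ 5.2915*I)
q*(-15) = (2*I*√7)*(-15) = -30*I*√7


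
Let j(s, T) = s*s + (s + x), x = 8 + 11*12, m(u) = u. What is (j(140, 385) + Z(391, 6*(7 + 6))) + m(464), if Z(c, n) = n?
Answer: 20422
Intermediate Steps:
x = 140 (x = 8 + 132 = 140)
j(s, T) = 140 + s + s² (j(s, T) = s*s + (s + 140) = s² + (140 + s) = 140 + s + s²)
(j(140, 385) + Z(391, 6*(7 + 6))) + m(464) = ((140 + 140 + 140²) + 6*(7 + 6)) + 464 = ((140 + 140 + 19600) + 6*13) + 464 = (19880 + 78) + 464 = 19958 + 464 = 20422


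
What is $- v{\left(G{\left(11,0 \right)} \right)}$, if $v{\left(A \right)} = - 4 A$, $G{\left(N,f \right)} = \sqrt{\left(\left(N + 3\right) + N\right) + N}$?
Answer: $24$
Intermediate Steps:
$G{\left(N,f \right)} = \sqrt{3 + 3 N}$ ($G{\left(N,f \right)} = \sqrt{\left(\left(3 + N\right) + N\right) + N} = \sqrt{\left(3 + 2 N\right) + N} = \sqrt{3 + 3 N}$)
$- v{\left(G{\left(11,0 \right)} \right)} = - \left(-4\right) \sqrt{3 + 3 \cdot 11} = - \left(-4\right) \sqrt{3 + 33} = - \left(-4\right) \sqrt{36} = - \left(-4\right) 6 = \left(-1\right) \left(-24\right) = 24$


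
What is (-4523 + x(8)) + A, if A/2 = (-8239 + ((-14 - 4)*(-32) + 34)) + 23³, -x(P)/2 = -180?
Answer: 4913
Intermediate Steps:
x(P) = 360 (x(P) = -2*(-180) = 360)
A = 9076 (A = 2*((-8239 + ((-14 - 4)*(-32) + 34)) + 23³) = 2*((-8239 + (-18*(-32) + 34)) + 12167) = 2*((-8239 + (576 + 34)) + 12167) = 2*((-8239 + 610) + 12167) = 2*(-7629 + 12167) = 2*4538 = 9076)
(-4523 + x(8)) + A = (-4523 + 360) + 9076 = -4163 + 9076 = 4913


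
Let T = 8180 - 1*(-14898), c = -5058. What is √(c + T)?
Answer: 2*√4505 ≈ 134.24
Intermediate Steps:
T = 23078 (T = 8180 + 14898 = 23078)
√(c + T) = √(-5058 + 23078) = √18020 = 2*√4505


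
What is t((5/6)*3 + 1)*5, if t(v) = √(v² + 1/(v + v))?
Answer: 5*√2429/14 ≈ 17.602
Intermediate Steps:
t(v) = √(v² + 1/(2*v))
t((5/6)*3 + 1)*5 = (√2*√((1 + 2*((5/6)*3 + 1)³)/((5/6)*3 + 1))/2)*5 = (√2*√((1 + 2*((5*(⅙))*3 + 1)³)/((5*(⅙))*3 + 1))/2)*5 = (√2*√((1 + 2*((⅚)*3 + 1)³)/((⅚)*3 + 1))/2)*5 = (√2*√((1 + 2*(5/2 + 1)³)/(5/2 + 1))/2)*5 = (√2*√((1 + 2*(7/2)³)/(7/2))/2)*5 = (√2*√(2*(1 + 2*(343/8))/7)/2)*5 = (√2*√(2*(1 + 343/4)/7)/2)*5 = (√2*√((2/7)*(347/4))/2)*5 = (√2*√(347/14)/2)*5 = (√2*(√4858/14)/2)*5 = (√2429/14)*5 = 5*√2429/14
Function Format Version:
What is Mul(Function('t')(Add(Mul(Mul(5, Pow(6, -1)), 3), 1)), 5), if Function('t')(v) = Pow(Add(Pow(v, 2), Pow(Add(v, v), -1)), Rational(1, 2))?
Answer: Mul(Rational(5, 14), Pow(2429, Rational(1, 2))) ≈ 17.602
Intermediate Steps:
Function('t')(v) = Pow(Add(Pow(v, 2), Mul(Rational(1, 2), Pow(v, -1))), Rational(1, 2)) (Function('t')(v) = Pow(Add(Pow(v, 2), Pow(Mul(2, v), -1)), Rational(1, 2)) = Pow(Add(Pow(v, 2), Mul(Rational(1, 2), Pow(v, -1))), Rational(1, 2)))
Mul(Function('t')(Add(Mul(Mul(5, Pow(6, -1)), 3), 1)), 5) = Mul(Mul(Rational(1, 2), Pow(2, Rational(1, 2)), Pow(Mul(Pow(Add(Mul(Mul(5, Pow(6, -1)), 3), 1), -1), Add(1, Mul(2, Pow(Add(Mul(Mul(5, Pow(6, -1)), 3), 1), 3)))), Rational(1, 2))), 5) = Mul(Mul(Rational(1, 2), Pow(2, Rational(1, 2)), Pow(Mul(Pow(Add(Mul(Mul(5, Rational(1, 6)), 3), 1), -1), Add(1, Mul(2, Pow(Add(Mul(Mul(5, Rational(1, 6)), 3), 1), 3)))), Rational(1, 2))), 5) = Mul(Mul(Rational(1, 2), Pow(2, Rational(1, 2)), Pow(Mul(Pow(Add(Mul(Rational(5, 6), 3), 1), -1), Add(1, Mul(2, Pow(Add(Mul(Rational(5, 6), 3), 1), 3)))), Rational(1, 2))), 5) = Mul(Mul(Rational(1, 2), Pow(2, Rational(1, 2)), Pow(Mul(Pow(Add(Rational(5, 2), 1), -1), Add(1, Mul(2, Pow(Add(Rational(5, 2), 1), 3)))), Rational(1, 2))), 5) = Mul(Mul(Rational(1, 2), Pow(2, Rational(1, 2)), Pow(Mul(Pow(Rational(7, 2), -1), Add(1, Mul(2, Pow(Rational(7, 2), 3)))), Rational(1, 2))), 5) = Mul(Mul(Rational(1, 2), Pow(2, Rational(1, 2)), Pow(Mul(Rational(2, 7), Add(1, Mul(2, Rational(343, 8)))), Rational(1, 2))), 5) = Mul(Mul(Rational(1, 2), Pow(2, Rational(1, 2)), Pow(Mul(Rational(2, 7), Add(1, Rational(343, 4))), Rational(1, 2))), 5) = Mul(Mul(Rational(1, 2), Pow(2, Rational(1, 2)), Pow(Mul(Rational(2, 7), Rational(347, 4)), Rational(1, 2))), 5) = Mul(Mul(Rational(1, 2), Pow(2, Rational(1, 2)), Pow(Rational(347, 14), Rational(1, 2))), 5) = Mul(Mul(Rational(1, 2), Pow(2, Rational(1, 2)), Mul(Rational(1, 14), Pow(4858, Rational(1, 2)))), 5) = Mul(Mul(Rational(1, 14), Pow(2429, Rational(1, 2))), 5) = Mul(Rational(5, 14), Pow(2429, Rational(1, 2)))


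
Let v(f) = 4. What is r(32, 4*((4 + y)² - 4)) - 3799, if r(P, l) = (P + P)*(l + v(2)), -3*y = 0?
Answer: -471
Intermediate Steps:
y = 0 (y = -⅓*0 = 0)
r(P, l) = 2*P*(4 + l) (r(P, l) = (P + P)*(l + 4) = (2*P)*(4 + l) = 2*P*(4 + l))
r(32, 4*((4 + y)² - 4)) - 3799 = 2*32*(4 + 4*((4 + 0)² - 4)) - 3799 = 2*32*(4 + 4*(4² - 4)) - 3799 = 2*32*(4 + 4*(16 - 4)) - 3799 = 2*32*(4 + 4*12) - 3799 = 2*32*(4 + 48) - 3799 = 2*32*52 - 3799 = 3328 - 3799 = -471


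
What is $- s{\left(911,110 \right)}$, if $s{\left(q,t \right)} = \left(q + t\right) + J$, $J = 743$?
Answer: $-1764$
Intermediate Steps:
$s{\left(q,t \right)} = 743 + q + t$ ($s{\left(q,t \right)} = \left(q + t\right) + 743 = 743 + q + t$)
$- s{\left(911,110 \right)} = - (743 + 911 + 110) = \left(-1\right) 1764 = -1764$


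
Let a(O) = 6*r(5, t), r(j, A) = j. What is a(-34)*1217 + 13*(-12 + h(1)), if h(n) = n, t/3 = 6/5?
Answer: 36367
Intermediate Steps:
t = 18/5 (t = 3*(6/5) = 18/5 ≈ 3.6000)
a(O) = 30 (a(O) = 6*5 = 30)
a(-34)*1217 + 13*(-12 + h(1)) = 30*1217 + 13*(-12 + 1) = 36510 + 13*(-11) = 36510 - 143 = 36367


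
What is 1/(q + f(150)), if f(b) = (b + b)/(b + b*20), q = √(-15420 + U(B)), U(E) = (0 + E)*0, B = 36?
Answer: 21/3400112 - 441*I*√3855/3400112 ≈ 6.1763e-6 - 0.008053*I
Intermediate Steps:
U(E) = 0 (U(E) = E*0 = 0)
q = 2*I*√3855 (q = √(-15420 + 0) = √(-15420) = 2*I*√3855 ≈ 124.18*I)
f(b) = 2/21 (f(b) = (2*b)/(b + 20*b) = (2*b)/((21*b)) = (2*b)*(1/(21*b)) = 2/21)
1/(q + f(150)) = 1/(2*I*√3855 + 2/21) = 1/(2/21 + 2*I*√3855)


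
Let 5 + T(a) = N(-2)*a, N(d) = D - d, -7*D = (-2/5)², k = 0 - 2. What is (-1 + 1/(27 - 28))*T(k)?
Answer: 3134/175 ≈ 17.909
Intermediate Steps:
k = -2
D = -4/175 (D = -(-2/5)²/7 = -(-2*⅕)²/7 = -(-⅖)²/7 = -⅐*4/25 = -4/175 ≈ -0.022857)
N(d) = -4/175 - d
T(a) = -5 + 346*a/175 (T(a) = -5 + (-4/175 - 1*(-2))*a = -5 + (-4/175 + 2)*a = -5 + 346*a/175)
(-1 + 1/(27 - 28))*T(k) = (-1 + 1/(27 - 28))*(-5 + (346/175)*(-2)) = (-1 + 1/(-1))*(-5 - 692/175) = (-1 - 1)*(-1567/175) = -2*(-1567/175) = 3134/175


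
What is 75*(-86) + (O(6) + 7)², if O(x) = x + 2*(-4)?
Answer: -6425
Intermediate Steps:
O(x) = -8 + x (O(x) = x - 8 = -8 + x)
75*(-86) + (O(6) + 7)² = 75*(-86) + ((-8 + 6) + 7)² = -6450 + (-2 + 7)² = -6450 + 5² = -6450 + 25 = -6425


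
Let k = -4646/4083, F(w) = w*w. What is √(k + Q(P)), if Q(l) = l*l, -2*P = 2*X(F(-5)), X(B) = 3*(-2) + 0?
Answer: √581182386/4083 ≈ 5.9044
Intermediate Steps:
F(w) = w²
X(B) = -6 (X(B) = -6 + 0 = -6)
P = 6 (P = -(-6) = -½*(-12) = 6)
Q(l) = l²
k = -4646/4083 (k = -4646*1/4083 = -4646/4083 ≈ -1.1379)
√(k + Q(P)) = √(-4646/4083 + 6²) = √(-4646/4083 + 36) = √(142342/4083) = √581182386/4083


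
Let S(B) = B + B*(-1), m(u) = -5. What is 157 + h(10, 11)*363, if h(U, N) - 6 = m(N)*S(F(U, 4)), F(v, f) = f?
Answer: 2335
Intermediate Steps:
S(B) = 0 (S(B) = B - B = 0)
h(U, N) = 6 (h(U, N) = 6 - 5*0 = 6 + 0 = 6)
157 + h(10, 11)*363 = 157 + 6*363 = 157 + 2178 = 2335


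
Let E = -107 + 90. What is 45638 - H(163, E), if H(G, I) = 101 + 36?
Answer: 45501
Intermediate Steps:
E = -17
H(G, I) = 137
45638 - H(163, E) = 45638 - 1*137 = 45638 - 137 = 45501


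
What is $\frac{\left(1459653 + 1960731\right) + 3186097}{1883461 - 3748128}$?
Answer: $- \frac{943783}{266381} \approx -3.543$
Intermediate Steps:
$\frac{\left(1459653 + 1960731\right) + 3186097}{1883461 - 3748128} = \frac{3420384 + 3186097}{-1864667} = 6606481 \left(- \frac{1}{1864667}\right) = - \frac{943783}{266381}$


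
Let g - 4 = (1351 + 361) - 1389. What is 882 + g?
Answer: 1209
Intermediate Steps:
g = 327 (g = 4 + ((1351 + 361) - 1389) = 4 + (1712 - 1389) = 4 + 323 = 327)
882 + g = 882 + 327 = 1209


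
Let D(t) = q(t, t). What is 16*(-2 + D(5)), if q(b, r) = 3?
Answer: 16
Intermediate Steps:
D(t) = 3
16*(-2 + D(5)) = 16*(-2 + 3) = 16*1 = 16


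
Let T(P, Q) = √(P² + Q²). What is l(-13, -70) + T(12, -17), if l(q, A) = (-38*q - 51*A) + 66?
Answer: 4130 + √433 ≈ 4150.8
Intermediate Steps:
l(q, A) = 66 - 51*A - 38*q (l(q, A) = (-51*A - 38*q) + 66 = 66 - 51*A - 38*q)
l(-13, -70) + T(12, -17) = (66 - 51*(-70) - 38*(-13)) + √(12² + (-17)²) = (66 + 3570 + 494) + √(144 + 289) = 4130 + √433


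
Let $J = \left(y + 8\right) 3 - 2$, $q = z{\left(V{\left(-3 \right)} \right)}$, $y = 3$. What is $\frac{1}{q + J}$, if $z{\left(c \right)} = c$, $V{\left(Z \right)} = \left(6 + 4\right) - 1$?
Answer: $\frac{1}{40} \approx 0.025$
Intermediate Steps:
$V{\left(Z \right)} = 9$ ($V{\left(Z \right)} = 10 - 1 = 9$)
$q = 9$
$J = 31$ ($J = \left(3 + 8\right) 3 - 2 = 11 \cdot 3 - 2 = 33 - 2 = 31$)
$\frac{1}{q + J} = \frac{1}{9 + 31} = \frac{1}{40}$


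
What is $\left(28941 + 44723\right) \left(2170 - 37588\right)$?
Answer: $-2609031552$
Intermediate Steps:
$\left(28941 + 44723\right) \left(2170 - 37588\right) = 73664 \left(-35418\right) = -2609031552$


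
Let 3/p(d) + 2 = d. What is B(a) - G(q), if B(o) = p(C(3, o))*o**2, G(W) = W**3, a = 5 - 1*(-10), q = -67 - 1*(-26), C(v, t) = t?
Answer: 896648/13 ≈ 68973.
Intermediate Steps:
q = -41 (q = -67 + 26 = -41)
p(d) = 3/(-2 + d)
a = 15 (a = 5 + 10 = 15)
B(o) = 3*o**2/(-2 + o) (B(o) = (3/(-2 + o))*o**2 = 3*o**2/(-2 + o))
B(a) - G(q) = 3*15**2/(-2 + 15) - 1*(-41)**3 = 3*225/13 - 1*(-68921) = 3*225*(1/13) + 68921 = 675/13 + 68921 = 896648/13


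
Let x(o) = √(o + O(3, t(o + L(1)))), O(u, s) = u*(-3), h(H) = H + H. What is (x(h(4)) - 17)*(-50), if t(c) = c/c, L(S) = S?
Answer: 850 - 50*I ≈ 850.0 - 50.0*I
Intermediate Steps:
h(H) = 2*H
t(c) = 1
O(u, s) = -3*u
x(o) = √(-9 + o) (x(o) = √(o - 3*3) = √(o - 9) = √(-9 + o))
(x(h(4)) - 17)*(-50) = (√(-9 + 2*4) - 17)*(-50) = (√(-9 + 8) - 17)*(-50) = (√(-1) - 17)*(-50) = (I - 17)*(-50) = (-17 + I)*(-50) = 850 - 50*I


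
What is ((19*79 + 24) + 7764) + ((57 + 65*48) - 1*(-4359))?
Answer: 16825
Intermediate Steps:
((19*79 + 24) + 7764) + ((57 + 65*48) - 1*(-4359)) = ((1501 + 24) + 7764) + ((57 + 3120) + 4359) = (1525 + 7764) + (3177 + 4359) = 9289 + 7536 = 16825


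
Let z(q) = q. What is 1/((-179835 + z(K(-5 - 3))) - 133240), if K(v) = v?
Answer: -1/313083 ≈ -3.1940e-6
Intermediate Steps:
1/((-179835 + z(K(-5 - 3))) - 133240) = 1/((-179835 + (-5 - 3)) - 133240) = 1/((-179835 - 8) - 133240) = 1/(-179843 - 133240) = 1/(-313083) = -1/313083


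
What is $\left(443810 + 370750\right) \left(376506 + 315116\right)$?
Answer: $563367616320$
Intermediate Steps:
$\left(443810 + 370750\right) \left(376506 + 315116\right) = 814560 \cdot 691622 = 563367616320$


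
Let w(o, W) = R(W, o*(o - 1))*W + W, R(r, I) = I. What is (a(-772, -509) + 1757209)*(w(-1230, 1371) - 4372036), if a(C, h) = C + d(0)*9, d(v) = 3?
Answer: 3638517924866160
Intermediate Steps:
a(C, h) = 27 + C (a(C, h) = C + 3*9 = C + 27 = 27 + C)
w(o, W) = W + W*o*(-1 + o) (w(o, W) = (o*(o - 1))*W + W = (o*(-1 + o))*W + W = W*o*(-1 + o) + W = W + W*o*(-1 + o))
(a(-772, -509) + 1757209)*(w(-1230, 1371) - 4372036) = ((27 - 772) + 1757209)*(1371*(1 - 1230*(-1 - 1230)) - 4372036) = (-745 + 1757209)*(1371*(1 - 1230*(-1231)) - 4372036) = 1756464*(1371*(1 + 1514130) - 4372036) = 1756464*(1371*1514131 - 4372036) = 1756464*(2075873601 - 4372036) = 1756464*2071501565 = 3638517924866160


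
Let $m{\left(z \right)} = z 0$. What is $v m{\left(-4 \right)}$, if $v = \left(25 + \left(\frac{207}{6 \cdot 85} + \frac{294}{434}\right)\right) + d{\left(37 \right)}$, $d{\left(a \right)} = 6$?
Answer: $0$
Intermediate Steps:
$m{\left(z \right)} = 0$
$v = \frac{169079}{5270}$ ($v = \left(25 + \left(\frac{207}{6 \cdot 85} + \frac{294}{434}\right)\right) + 6 = \left(25 + \left(\frac{207}{510} + 294 \cdot \frac{1}{434}\right)\right) + 6 = \left(25 + \left(207 \cdot \frac{1}{510} + \frac{21}{31}\right)\right) + 6 = \left(25 + \left(\frac{69}{170} + \frac{21}{31}\right)\right) + 6 = \left(25 + \frac{5709}{5270}\right) + 6 = \frac{137459}{5270} + 6 = \frac{169079}{5270} \approx 32.083$)
$v m{\left(-4 \right)} = \frac{169079}{5270} \cdot 0 = 0$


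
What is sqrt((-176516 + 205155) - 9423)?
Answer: 4*sqrt(1201) ≈ 138.62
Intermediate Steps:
sqrt((-176516 + 205155) - 9423) = sqrt(28639 - 9423) = sqrt(19216) = 4*sqrt(1201)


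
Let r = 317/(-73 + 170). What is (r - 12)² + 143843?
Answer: 1354136196/9409 ≈ 1.4392e+5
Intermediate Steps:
r = 317/97 ≈ 3.2680
(r - 12)² + 143843 = (317/97 - 12)² + 143843 = (-847/97)² + 143843 = 717409/9409 + 143843 = 1354136196/9409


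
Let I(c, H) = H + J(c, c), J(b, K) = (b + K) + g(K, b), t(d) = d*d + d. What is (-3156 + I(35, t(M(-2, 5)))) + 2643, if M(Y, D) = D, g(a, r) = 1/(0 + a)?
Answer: -14454/35 ≈ -412.97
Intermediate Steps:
g(a, r) = 1/a
t(d) = d + d² (t(d) = d² + d = d + d²)
J(b, K) = K + b + 1/K (J(b, K) = (b + K) + 1/K = (K + b) + 1/K = K + b + 1/K)
I(c, H) = H + 1/c + 2*c (I(c, H) = H + (c + c + 1/c) = H + (1/c + 2*c) = H + 1/c + 2*c)
(-3156 + I(35, t(M(-2, 5)))) + 2643 = (-3156 + (5*(1 + 5) + 1/35 + 2*35)) + 2643 = (-3156 + (5*6 + 1/35 + 70)) + 2643 = (-3156 + (30 + 1/35 + 70)) + 2643 = (-3156 + 3501/35) + 2643 = -106959/35 + 2643 = -14454/35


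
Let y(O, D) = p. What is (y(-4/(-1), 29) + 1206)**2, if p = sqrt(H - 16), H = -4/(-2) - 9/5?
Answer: (6030 + I*sqrt(395))**2/25 ≈ 1.4544e+6 + 9587.5*I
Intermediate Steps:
H = 1/5 (H = -4*(-1/2) - 9*1/5 = 2 - 9/5 = 1/5 ≈ 0.20000)
p = I*sqrt(395)/5 (p = sqrt(1/5 - 16) = sqrt(-79/5) = I*sqrt(395)/5 ≈ 3.9749*I)
y(O, D) = I*sqrt(395)/5
(y(-4/(-1), 29) + 1206)**2 = (I*sqrt(395)/5 + 1206)**2 = (1206 + I*sqrt(395)/5)**2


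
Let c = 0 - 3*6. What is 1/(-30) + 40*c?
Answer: -21601/30 ≈ -720.03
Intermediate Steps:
c = -18 (c = 0 - 18 = -18)
1/(-30) + 40*c = 1/(-30) + 40*(-18) = -1/30 - 720 = -21601/30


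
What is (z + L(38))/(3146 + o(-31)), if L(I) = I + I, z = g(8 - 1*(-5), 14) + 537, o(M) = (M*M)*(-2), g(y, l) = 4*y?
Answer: 665/1224 ≈ 0.54330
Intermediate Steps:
o(M) = -2*M² (o(M) = M²*(-2) = -2*M²)
z = 589 (z = 4*(8 - 1*(-5)) + 537 = 4*(8 + 5) + 537 = 4*13 + 537 = 52 + 537 = 589)
L(I) = 2*I
(z + L(38))/(3146 + o(-31)) = (589 + 2*38)/(3146 - 2*(-31)²) = (589 + 76)/(3146 - 2*961) = 665/(3146 - 1922) = 665/1224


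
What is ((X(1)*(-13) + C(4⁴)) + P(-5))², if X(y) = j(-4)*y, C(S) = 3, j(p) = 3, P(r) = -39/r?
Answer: 19881/25 ≈ 795.24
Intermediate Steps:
X(y) = 3*y
((X(1)*(-13) + C(4⁴)) + P(-5))² = (((3*1)*(-13) + 3) - 39/(-5))² = ((3*(-13) + 3) - 39*(-⅕))² = ((-39 + 3) + 39/5)² = (-36 + 39/5)² = (-141/5)² = 19881/25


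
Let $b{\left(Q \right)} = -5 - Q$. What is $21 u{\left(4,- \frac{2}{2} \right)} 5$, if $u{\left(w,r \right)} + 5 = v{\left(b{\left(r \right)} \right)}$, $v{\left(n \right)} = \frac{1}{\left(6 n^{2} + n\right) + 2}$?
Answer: $- \frac{49245}{94} \approx -523.88$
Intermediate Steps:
$v{\left(n \right)} = \frac{1}{2 + n + 6 n^{2}}$ ($v{\left(n \right)} = \frac{1}{\left(n + 6 n^{2}\right) + 2} = \frac{1}{2 + n + 6 n^{2}}$)
$u{\left(w,r \right)} = -5 + \frac{1}{-3 - r + 6 \left(-5 - r\right)^{2}}$ ($u{\left(w,r \right)} = -5 + \frac{1}{2 - \left(5 + r\right) + 6 \left(-5 - r\right)^{2}} = -5 + \frac{1}{-3 - r + 6 \left(-5 - r\right)^{2}}$)
$21 u{\left(4,- \frac{2}{2} \right)} 5 = 21 \frac{-16 - 5 \left(- \frac{2}{2}\right) + 30 \left(5 - \frac{2}{2}\right)^{2}}{3 - \frac{2}{2} - 6 \left(5 - \frac{2}{2}\right)^{2}} \cdot 5 = 21 \frac{-16 - 5 \left(\left(-2\right) \frac{1}{2}\right) + 30 \left(5 - 1\right)^{2}}{3 - 1 - 6 \left(5 - 1\right)^{2}} \cdot 5 = 21 \frac{-16 - -5 + 30 \left(5 - 1\right)^{2}}{3 - 1 - 6 \left(5 - 1\right)^{2}} \cdot 5 = 21 \frac{-16 + 5 + 30 \cdot 4^{2}}{3 - 1 - 6 \cdot 4^{2}} \cdot 5 = 21 \frac{-16 + 5 + 30 \cdot 16}{3 - 1 - 96} \cdot 5 = 21 \frac{-16 + 5 + 480}{3 - 1 - 96} \cdot 5 = 21 \frac{1}{-94} \cdot 469 \cdot 5 = 21 \left(\left(- \frac{1}{94}\right) 469\right) 5 = 21 \left(- \frac{469}{94}\right) 5 = \left(- \frac{9849}{94}\right) 5 = - \frac{49245}{94}$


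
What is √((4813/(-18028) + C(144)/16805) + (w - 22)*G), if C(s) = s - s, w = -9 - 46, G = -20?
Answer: √125106689649/9014 ≈ 39.239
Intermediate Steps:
w = -55
C(s) = 0
√((4813/(-18028) + C(144)/16805) + (w - 22)*G) = √((4813/(-18028) + 0/16805) + (-55 - 22)*(-20)) = √((4813*(-1/18028) + 0*(1/16805)) - 77*(-20)) = √((-4813/18028 + 0) + 1540) = √(-4813/18028 + 1540) = √(27758307/18028) = √125106689649/9014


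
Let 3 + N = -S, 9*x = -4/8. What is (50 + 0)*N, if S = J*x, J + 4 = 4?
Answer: -150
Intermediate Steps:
x = -1/18 (x = (-4/8)/9 = (-4*⅛)/9 = (⅑)*(-½) = -1/18 ≈ -0.055556)
J = 0 (J = -4 + 4 = 0)
S = 0 (S = 0*(-1/18) = 0)
N = -3 (N = -3 - 1*0 = -3 + 0 = -3)
(50 + 0)*N = (50 + 0)*(-3) = 50*(-3) = -150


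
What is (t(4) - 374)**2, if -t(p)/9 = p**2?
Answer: 268324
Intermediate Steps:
t(p) = -9*p**2
(t(4) - 374)**2 = (-9*4**2 - 374)**2 = (-9*16 - 374)**2 = (-144 - 374)**2 = (-518)**2 = 268324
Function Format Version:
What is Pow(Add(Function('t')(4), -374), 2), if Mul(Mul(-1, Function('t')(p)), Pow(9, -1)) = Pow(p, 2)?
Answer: 268324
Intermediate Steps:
Function('t')(p) = Mul(-9, Pow(p, 2))
Pow(Add(Function('t')(4), -374), 2) = Pow(Add(Mul(-9, Pow(4, 2)), -374), 2) = Pow(Add(Mul(-9, 16), -374), 2) = Pow(Add(-144, -374), 2) = Pow(-518, 2) = 268324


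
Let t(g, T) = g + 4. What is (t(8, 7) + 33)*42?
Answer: 1890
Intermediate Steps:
t(g, T) = 4 + g
(t(8, 7) + 33)*42 = ((4 + 8) + 33)*42 = (12 + 33)*42 = 45*42 = 1890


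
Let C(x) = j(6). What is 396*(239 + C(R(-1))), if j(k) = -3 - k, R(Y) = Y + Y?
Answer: 91080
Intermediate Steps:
R(Y) = 2*Y
C(x) = -9 (C(x) = -3 - 1*6 = -3 - 6 = -9)
396*(239 + C(R(-1))) = 396*(239 - 9) = 396*230 = 91080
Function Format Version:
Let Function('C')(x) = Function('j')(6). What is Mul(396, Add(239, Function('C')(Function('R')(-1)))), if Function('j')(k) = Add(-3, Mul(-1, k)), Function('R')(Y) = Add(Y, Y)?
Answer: 91080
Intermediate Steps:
Function('R')(Y) = Mul(2, Y)
Function('C')(x) = -9 (Function('C')(x) = Add(-3, Mul(-1, 6)) = Add(-3, -6) = -9)
Mul(396, Add(239, Function('C')(Function('R')(-1)))) = Mul(396, Add(239, -9)) = Mul(396, 230) = 91080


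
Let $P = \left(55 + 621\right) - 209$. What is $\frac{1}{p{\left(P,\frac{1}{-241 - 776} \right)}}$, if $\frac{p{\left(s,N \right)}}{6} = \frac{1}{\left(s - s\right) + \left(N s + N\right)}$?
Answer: $- \frac{26}{339} \approx -0.076696$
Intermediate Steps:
$P = 467$ ($P = 676 - 209 = 467$)
$p{\left(s,N \right)} = \frac{6}{N + N s}$ ($p{\left(s,N \right)} = \frac{6}{\left(s - s\right) + \left(N s + N\right)} = \frac{6}{0 + \left(N + N s\right)} = \frac{6}{N + N s}$)
$\frac{1}{p{\left(P,\frac{1}{-241 - 776} \right)}} = \frac{1}{6 \frac{1}{\frac{1}{-241 - 776}} \frac{1}{1 + 467}} = \frac{1}{6 \frac{1}{\frac{1}{-1017}} \cdot \frac{1}{468}} = \frac{1}{6 \frac{1}{- \frac{1}{1017}} \cdot \frac{1}{468}} = \frac{1}{6 \left(-1017\right) \frac{1}{468}} = \frac{1}{- \frac{339}{26}} = - \frac{26}{339}$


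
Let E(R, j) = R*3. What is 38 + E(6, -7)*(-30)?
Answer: -502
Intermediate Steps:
E(R, j) = 3*R
38 + E(6, -7)*(-30) = 38 + (3*6)*(-30) = 38 + 18*(-30) = 38 - 540 = -502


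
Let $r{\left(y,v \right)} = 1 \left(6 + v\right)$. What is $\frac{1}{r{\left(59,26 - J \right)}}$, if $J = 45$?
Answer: $- \frac{1}{13} \approx -0.076923$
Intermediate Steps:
$r{\left(y,v \right)} = 6 + v$
$\frac{1}{r{\left(59,26 - J \right)}} = \frac{1}{6 + \left(26 - 45\right)} = \frac{1}{6 - 19} = \frac{1}{-13} = - \frac{1}{13}$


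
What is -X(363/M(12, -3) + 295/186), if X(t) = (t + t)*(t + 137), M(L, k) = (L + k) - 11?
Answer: -133554824/8649 ≈ -15442.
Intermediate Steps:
M(L, k) = -11 + L + k
X(t) = 2*t*(137 + t) (X(t) = (2*t)*(137 + t) = 2*t*(137 + t))
-X(363/M(12, -3) + 295/186) = -2*(363/(-11 + 12 - 3) + 295/186)*(137 + (363/(-11 + 12 - 3) + 295/186)) = -2*(363/(-2) + 295*(1/186))*(137 + (363/(-2) + 295*(1/186))) = -2*(363*(-½) + 295/186)*(137 + (363*(-½) + 295/186)) = -2*(-363/2 + 295/186)*(137 + (-363/2 + 295/186)) = -2*(-16732)*(137 - 16732/93)/93 = -2*(-16732)*(-3991)/(93*93) = -1*133554824/8649 = -133554824/8649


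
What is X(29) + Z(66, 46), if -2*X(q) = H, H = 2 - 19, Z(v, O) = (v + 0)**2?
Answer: 8729/2 ≈ 4364.5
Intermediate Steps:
Z(v, O) = v**2
H = -17
X(q) = 17/2 (X(q) = -1/2*(-17) = 17/2)
X(29) + Z(66, 46) = 17/2 + 66**2 = 17/2 + 4356 = 8729/2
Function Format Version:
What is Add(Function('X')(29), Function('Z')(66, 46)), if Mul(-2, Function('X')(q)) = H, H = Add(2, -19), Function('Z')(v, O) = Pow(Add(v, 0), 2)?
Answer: Rational(8729, 2) ≈ 4364.5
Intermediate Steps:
Function('Z')(v, O) = Pow(v, 2)
H = -17
Function('X')(q) = Rational(17, 2) (Function('X')(q) = Mul(Rational(-1, 2), -17) = Rational(17, 2))
Add(Function('X')(29), Function('Z')(66, 46)) = Add(Rational(17, 2), Pow(66, 2)) = Add(Rational(17, 2), 4356) = Rational(8729, 2)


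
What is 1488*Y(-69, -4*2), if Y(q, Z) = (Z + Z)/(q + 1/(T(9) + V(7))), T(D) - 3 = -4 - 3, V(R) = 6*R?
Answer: 904704/2621 ≈ 345.18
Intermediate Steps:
T(D) = -4 (T(D) = 3 + (-4 - 3) = 3 - 7 = -4)
Y(q, Z) = 2*Z/(1/38 + q) (Y(q, Z) = (Z + Z)/(q + 1/(-4 + 6*7)) = (2*Z)/(q + 1/(-4 + 42)) = (2*Z)/(q + 1/38) = (2*Z)/(1/38 + q) = 2*Z/(1/38 + q))
1488*Y(-69, -4*2) = 1488*(76*(-4*2)/(1 + 38*(-69))) = 1488*(76*(-8)/(1 - 2622)) = 1488*(76*(-8)/(-2621)) = 1488*(76*(-8)*(-1/2621)) = 1488*(608/2621) = 904704/2621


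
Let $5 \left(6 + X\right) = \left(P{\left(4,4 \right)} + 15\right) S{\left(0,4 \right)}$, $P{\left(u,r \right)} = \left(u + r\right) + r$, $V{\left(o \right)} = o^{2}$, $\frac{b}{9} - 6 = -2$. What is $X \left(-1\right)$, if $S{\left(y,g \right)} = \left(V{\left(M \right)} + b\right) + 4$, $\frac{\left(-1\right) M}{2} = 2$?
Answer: $- \frac{1482}{5} \approx -296.4$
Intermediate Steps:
$M = -4$ ($M = \left(-2\right) 2 = -4$)
$b = 36$ ($b = 54 + 9 \left(-2\right) = 54 - 18 = 36$)
$P{\left(u,r \right)} = u + 2 r$ ($P{\left(u,r \right)} = \left(r + u\right) + r = u + 2 r$)
$S{\left(y,g \right)} = 56$ ($S{\left(y,g \right)} = \left(\left(-4\right)^{2} + 36\right) + 4 = \left(16 + 36\right) + 4 = 52 + 4 = 56$)
$X = \frac{1482}{5}$ ($X = -6 + \frac{\left(\left(4 + 2 \cdot 4\right) + 15\right) 56}{5} = -6 + \frac{\left(\left(4 + 8\right) + 15\right) 56}{5} = -6 + \frac{\left(12 + 15\right) 56}{5} = -6 + \frac{27 \cdot 56}{5} = -6 + \frac{1}{5} \cdot 1512 = -6 + \frac{1512}{5} = \frac{1482}{5} \approx 296.4$)
$X \left(-1\right) = \frac{1482}{5} \left(-1\right) = - \frac{1482}{5}$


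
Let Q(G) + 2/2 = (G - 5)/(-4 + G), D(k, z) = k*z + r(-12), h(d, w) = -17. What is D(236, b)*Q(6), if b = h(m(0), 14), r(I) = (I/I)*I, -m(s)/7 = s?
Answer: 2012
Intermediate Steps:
m(s) = -7*s
r(I) = I (r(I) = 1*I = I)
b = -17
D(k, z) = -12 + k*z (D(k, z) = k*z - 12 = -12 + k*z)
Q(G) = -1 + (-5 + G)/(-4 + G) (Q(G) = -1 + (G - 5)/(-4 + G) = -1 + (-5 + G)/(-4 + G))
D(236, b)*Q(6) = (-12 + 236*(-17))*(-1/(-4 + 6)) = (-12 - 4012)*(-1/2) = -(-4024)/2 = -4024*(-½) = 2012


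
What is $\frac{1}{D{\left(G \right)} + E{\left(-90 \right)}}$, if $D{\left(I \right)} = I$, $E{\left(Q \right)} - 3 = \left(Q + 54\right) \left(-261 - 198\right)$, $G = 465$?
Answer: $\frac{1}{16992} \approx 5.8851 \cdot 10^{-5}$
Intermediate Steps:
$E{\left(Q \right)} = -24783 - 459 Q$ ($E{\left(Q \right)} = 3 + \left(Q + 54\right) \left(-261 - 198\right) = 3 + \left(54 + Q\right) \left(-459\right) = 3 - \left(24786 + 459 Q\right) = -24783 - 459 Q$)
$\frac{1}{D{\left(G \right)} + E{\left(-90 \right)}} = \frac{1}{465 - -16527} = \frac{1}{465 + \left(-24783 + 41310\right)} = \frac{1}{465 + 16527} = \frac{1}{16992}$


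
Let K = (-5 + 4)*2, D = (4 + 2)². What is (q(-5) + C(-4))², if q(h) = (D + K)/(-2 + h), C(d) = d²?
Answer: 6084/49 ≈ 124.16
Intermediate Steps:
D = 36 (D = 6² = 36)
K = -2 (K = -1*2 = -2)
q(h) = 34/(-2 + h) (q(h) = (36 - 2)/(-2 + h) = 34/(-2 + h))
(q(-5) + C(-4))² = (34/(-2 - 5) + (-4)²)² = (34/(-7) + 16)² = (34*(-⅐) + 16)² = (-34/7 + 16)² = (78/7)² = 6084/49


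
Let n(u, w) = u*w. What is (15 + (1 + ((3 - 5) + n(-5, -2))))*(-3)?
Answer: -72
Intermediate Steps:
(15 + (1 + ((3 - 5) + n(-5, -2))))*(-3) = (15 + (1 + ((3 - 5) - 5*(-2))))*(-3) = (15 + (1 + (-2 + 10)))*(-3) = (15 + (1 + 8))*(-3) = (15 + 9)*(-3) = 24*(-3) = -72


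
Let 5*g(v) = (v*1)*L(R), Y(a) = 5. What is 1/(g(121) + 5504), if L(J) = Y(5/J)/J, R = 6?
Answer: 6/33145 ≈ 0.00018102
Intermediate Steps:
L(J) = 5/J
g(v) = v/6 (g(v) = ((v*1)*(5/6))/5 = (v*(5*(1/6)))/5 = (v*(5/6))/5 = (5*v/6)/5 = v/6)
1/(g(121) + 5504) = 1/((1/6)*121 + 5504) = 1/(121/6 + 5504) = 1/(33145/6) = 6/33145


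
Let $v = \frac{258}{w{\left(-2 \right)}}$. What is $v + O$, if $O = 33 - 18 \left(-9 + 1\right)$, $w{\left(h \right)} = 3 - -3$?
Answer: $220$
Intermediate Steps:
$w{\left(h \right)} = 6$ ($w{\left(h \right)} = 3 + 3 = 6$)
$O = 177$ ($O = 33 - -144 = 33 + 144 = 177$)
$v = 43$ ($v = \frac{258}{6} = 258 \cdot \frac{1}{6} = 43$)
$v + O = 43 + 177 = 220$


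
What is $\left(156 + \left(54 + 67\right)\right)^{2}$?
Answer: $76729$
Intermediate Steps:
$\left(156 + \left(54 + 67\right)\right)^{2} = \left(156 + 121\right)^{2} = 277^{2} = 76729$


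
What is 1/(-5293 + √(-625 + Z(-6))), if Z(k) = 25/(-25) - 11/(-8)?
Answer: -42344/224131789 - 2*I*√9994/224131789 ≈ -0.00018892 - 8.9206e-7*I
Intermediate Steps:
Z(k) = 3/8 (Z(k) = 25*(-1/25) - 11*(-⅛) = -1 + 11/8 = 3/8)
1/(-5293 + √(-625 + Z(-6))) = 1/(-5293 + √(-625 + 3/8)) = 1/(-5293 + √(-4997/8)) = 1/(-5293 + I*√9994/4)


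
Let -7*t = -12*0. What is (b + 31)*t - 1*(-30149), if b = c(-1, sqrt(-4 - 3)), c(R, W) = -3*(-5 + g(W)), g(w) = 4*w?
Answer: 30149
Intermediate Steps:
t = 0 (t = -(-12)*0/7 = -1/7*0 = 0)
c(R, W) = 15 - 12*W (c(R, W) = -3*(-5 + 4*W) = 15 - 12*W)
b = 15 - 12*I*sqrt(7) (b = 15 - 12*sqrt(-4 - 3) = 15 - 12*I*sqrt(7) ≈ 15.0 - 31.749*I)
(b + 31)*t - 1*(-30149) = ((15 - 12*I*sqrt(7)) + 31)*0 - 1*(-30149) = (46 - 12*I*sqrt(7))*0 + 30149 = 0 + 30149 = 30149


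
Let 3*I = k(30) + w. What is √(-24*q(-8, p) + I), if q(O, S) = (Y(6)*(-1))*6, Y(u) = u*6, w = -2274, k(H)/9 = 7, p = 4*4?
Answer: √4447 ≈ 66.686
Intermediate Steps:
p = 16
k(H) = 63 (k(H) = 9*7 = 63)
Y(u) = 6*u
I = -737 (I = (63 - 2274)/3 = (⅓)*(-2211) = -737)
q(O, S) = -216 (q(O, S) = ((6*6)*(-1))*6 = (36*(-1))*6 = -36*6 = -216)
√(-24*q(-8, p) + I) = √(-24*(-216) - 737) = √(5184 - 737) = √4447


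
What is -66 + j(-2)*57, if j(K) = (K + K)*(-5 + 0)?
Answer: 1074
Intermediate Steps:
j(K) = -10*K (j(K) = (2*K)*(-5) = -10*K)
-66 + j(-2)*57 = -66 - 10*(-2)*57 = -66 + 20*57 = -66 + 1140 = 1074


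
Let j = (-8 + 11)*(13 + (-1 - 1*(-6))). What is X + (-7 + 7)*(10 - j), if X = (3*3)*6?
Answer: 54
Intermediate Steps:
j = 54 (j = 3*(13 + (-1 + 6)) = 3*(13 + 5) = 3*18 = 54)
X = 54 (X = 9*6 = 54)
X + (-7 + 7)*(10 - j) = 54 + (-7 + 7)*(10 - 1*54) = 54 + 0*(10 - 54) = 54 + 0*(-44) = 54 + 0 = 54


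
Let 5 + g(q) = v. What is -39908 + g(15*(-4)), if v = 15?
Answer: -39898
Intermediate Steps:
g(q) = 10 (g(q) = -5 + 15 = 10)
-39908 + g(15*(-4)) = -39908 + 10 = -39898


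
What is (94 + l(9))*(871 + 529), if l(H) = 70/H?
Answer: 1282400/9 ≈ 1.4249e+5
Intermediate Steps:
(94 + l(9))*(871 + 529) = (94 + 70/9)*(871 + 529) = (94 + 70*(⅑))*1400 = (94 + 70/9)*1400 = (916/9)*1400 = 1282400/9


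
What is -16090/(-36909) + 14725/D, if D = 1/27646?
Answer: 15025187017240/36909 ≈ 4.0709e+8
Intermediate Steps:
D = 1/27646 ≈ 3.6172e-5
-16090/(-36909) + 14725/D = -16090/(-36909) + 14725/(1/27646) = -16090*(-1/36909) + 14725*27646 = 16090/36909 + 407087350 = 15025187017240/36909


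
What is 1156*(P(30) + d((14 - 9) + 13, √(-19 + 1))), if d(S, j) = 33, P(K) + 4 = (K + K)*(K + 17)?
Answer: 3293444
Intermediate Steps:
P(K) = -4 + 2*K*(17 + K) (P(K) = -4 + (K + K)*(K + 17) = -4 + (2*K)*(17 + K) = -4 + 2*K*(17 + K))
1156*(P(30) + d((14 - 9) + 13, √(-19 + 1))) = 1156*((-4 + 2*30² + 34*30) + 33) = 1156*((-4 + 2*900 + 1020) + 33) = 1156*((-4 + 1800 + 1020) + 33) = 1156*(2816 + 33) = 1156*2849 = 3293444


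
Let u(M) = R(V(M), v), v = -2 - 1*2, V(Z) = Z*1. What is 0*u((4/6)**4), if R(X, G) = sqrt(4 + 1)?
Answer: 0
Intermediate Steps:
V(Z) = Z
v = -4 (v = -2 - 2 = -4)
R(X, G) = sqrt(5)
u(M) = sqrt(5)
0*u((4/6)**4) = 0*sqrt(5) = 0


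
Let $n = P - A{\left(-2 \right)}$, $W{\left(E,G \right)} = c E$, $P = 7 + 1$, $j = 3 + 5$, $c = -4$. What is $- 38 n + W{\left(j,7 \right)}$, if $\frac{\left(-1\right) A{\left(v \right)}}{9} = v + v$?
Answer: $1032$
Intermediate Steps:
$j = 8$
$P = 8$
$A{\left(v \right)} = - 18 v$ ($A{\left(v \right)} = - 9 \left(v + v\right) = - 9 \cdot 2 v = - 18 v$)
$W{\left(E,G \right)} = - 4 E$
$n = -28$ ($n = 8 - \left(-18\right) \left(-2\right) = 8 - 36 = -28$)
$- 38 n + W{\left(j,7 \right)} = \left(-38\right) \left(-28\right) - 32 = 1064 - 32 = 1032$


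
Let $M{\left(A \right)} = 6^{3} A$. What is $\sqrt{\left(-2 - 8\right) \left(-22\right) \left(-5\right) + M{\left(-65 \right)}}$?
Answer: $2 i \sqrt{3785} \approx 123.04 i$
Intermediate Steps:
$M{\left(A \right)} = 216 A$
$\sqrt{\left(-2 - 8\right) \left(-22\right) \left(-5\right) + M{\left(-65 \right)}} = \sqrt{\left(-2 - 8\right) \left(-22\right) \left(-5\right) + 216 \left(-65\right)} = \sqrt{\left(-10\right) \left(-22\right) \left(-5\right) - 14040} = \sqrt{220 \left(-5\right) - 14040} = \sqrt{-1100 - 14040} = \sqrt{-15140} = 2 i \sqrt{3785}$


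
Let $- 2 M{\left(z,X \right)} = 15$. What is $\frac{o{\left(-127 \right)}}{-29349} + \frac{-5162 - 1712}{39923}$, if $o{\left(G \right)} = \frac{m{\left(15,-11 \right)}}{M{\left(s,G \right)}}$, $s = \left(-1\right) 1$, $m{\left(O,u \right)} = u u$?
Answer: $- \frac{3016514024}{17575501905} \approx -0.17163$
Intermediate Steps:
$m{\left(O,u \right)} = u^{2}$
$s = -1$
$M{\left(z,X \right)} = - \frac{15}{2}$ ($M{\left(z,X \right)} = \left(- \frac{1}{2}\right) 15 = - \frac{15}{2}$)
$o{\left(G \right)} = - \frac{242}{15}$ ($o{\left(G \right)} = \frac{\left(-11\right)^{2}}{- \frac{15}{2}} = 121 \left(- \frac{2}{15}\right) = - \frac{242}{15}$)
$\frac{o{\left(-127 \right)}}{-29349} + \frac{-5162 - 1712}{39923} = - \frac{242}{15 \left(-29349\right)} + \frac{-5162 - 1712}{39923} = \left(- \frac{242}{15}\right) \left(- \frac{1}{29349}\right) - \frac{6874}{39923} = \frac{242}{440235} - \frac{6874}{39923} = - \frac{3016514024}{17575501905}$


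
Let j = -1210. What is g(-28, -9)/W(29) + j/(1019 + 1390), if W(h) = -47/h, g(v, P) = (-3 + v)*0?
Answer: -110/219 ≈ -0.50228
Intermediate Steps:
g(v, P) = 0
g(-28, -9)/W(29) + j/(1019 + 1390) = 0/((-47/29)) - 1210/(1019 + 1390) = 0/((-47*1/29)) - 1210/2409 = 0/(-47/29) - 1210*1/2409 = 0*(-29/47) - 110/219 = 0 - 110/219 = -110/219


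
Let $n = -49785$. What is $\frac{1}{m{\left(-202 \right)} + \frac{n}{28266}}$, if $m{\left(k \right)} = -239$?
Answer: $- \frac{9422}{2268453} \approx -0.0041535$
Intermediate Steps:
$\frac{1}{m{\left(-202 \right)} + \frac{n}{28266}} = \frac{1}{-239 - \frac{49785}{28266}} = \frac{1}{-239 - \frac{16595}{9422}} = \frac{1}{- \frac{2268453}{9422}} = - \frac{9422}{2268453}$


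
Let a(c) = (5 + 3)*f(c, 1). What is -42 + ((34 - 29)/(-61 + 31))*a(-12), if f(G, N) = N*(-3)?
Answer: -38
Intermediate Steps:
f(G, N) = -3*N
a(c) = -24 (a(c) = (5 + 3)*(-3*1) = 8*(-3) = -24)
-42 + ((34 - 29)/(-61 + 31))*a(-12) = -42 + ((34 - 29)/(-61 + 31))*(-24) = -42 + (5/(-30))*(-24) = -42 + (5*(-1/30))*(-24) = -42 - ⅙*(-24) = -42 + 4 = -38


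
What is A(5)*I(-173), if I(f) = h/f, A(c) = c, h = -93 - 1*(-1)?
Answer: 460/173 ≈ 2.6590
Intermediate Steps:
h = -92 (h = -93 + 1 = -92)
I(f) = -92/f
A(5)*I(-173) = 5*(-92/(-173)) = 5*(-92*(-1/173)) = 5*(92/173) = 460/173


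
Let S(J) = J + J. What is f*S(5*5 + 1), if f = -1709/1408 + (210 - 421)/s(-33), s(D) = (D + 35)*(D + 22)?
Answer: 153335/352 ≈ 435.61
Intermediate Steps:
s(D) = (22 + D)*(35 + D) (s(D) = (35 + D)*(22 + D) = (22 + D)*(35 + D))
S(J) = 2*J
f = 11795/1408 (f = -1709/1408 + (210 - 421)/(770 + (-33)² + 57*(-33)) = -1709*1/1408 - 211/(770 + 1089 - 1881) = -1709/1408 - 211/(-22) = -1709/1408 - 211*(-1/22) = -1709/1408 + 211/22 = 11795/1408 ≈ 8.3771)
f*S(5*5 + 1) = 11795*(2*(5*5 + 1))/1408 = 11795*(2*(25 + 1))/1408 = 11795*(2*26)/1408 = (11795/1408)*52 = 153335/352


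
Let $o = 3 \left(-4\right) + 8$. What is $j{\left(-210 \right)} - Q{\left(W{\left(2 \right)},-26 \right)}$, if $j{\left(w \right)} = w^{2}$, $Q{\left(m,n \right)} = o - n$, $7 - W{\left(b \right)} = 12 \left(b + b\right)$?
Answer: $44078$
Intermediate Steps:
$W{\left(b \right)} = 7 - 24 b$ ($W{\left(b \right)} = 7 - 12 \left(b + b\right) = 7 - 12 \cdot 2 b = 7 - 24 b$)
$o = -4$ ($o = -12 + 8 = -4$)
$Q{\left(m,n \right)} = -4 - n$
$j{\left(-210 \right)} - Q{\left(W{\left(2 \right)},-26 \right)} = \left(-210\right)^{2} - \left(-4 - -26\right) = 44100 - \left(-4 + 26\right) = 44100 - 22 = 44078$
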